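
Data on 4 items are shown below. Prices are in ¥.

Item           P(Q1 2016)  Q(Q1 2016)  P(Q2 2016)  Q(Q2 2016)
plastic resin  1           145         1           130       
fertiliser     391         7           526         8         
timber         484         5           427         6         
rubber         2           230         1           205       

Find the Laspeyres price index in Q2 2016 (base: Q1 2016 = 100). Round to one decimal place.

Laspeyres price index uses base-period quantities as weights.
ΣP(Q2 2016)·Q(Q1 2016) = 1×145 + 526×7 + 427×5 + 1×230 = 145 + 3682 + 2135 + 230 = 6192
ΣP(Q1 2016)·Q(Q1 2016) = 1×145 + 391×7 + 484×5 + 2×230 = 145 + 2737 + 2420 + 460 = 5762
Index = 6192 / 5762 × 100 = 107.4627

107.5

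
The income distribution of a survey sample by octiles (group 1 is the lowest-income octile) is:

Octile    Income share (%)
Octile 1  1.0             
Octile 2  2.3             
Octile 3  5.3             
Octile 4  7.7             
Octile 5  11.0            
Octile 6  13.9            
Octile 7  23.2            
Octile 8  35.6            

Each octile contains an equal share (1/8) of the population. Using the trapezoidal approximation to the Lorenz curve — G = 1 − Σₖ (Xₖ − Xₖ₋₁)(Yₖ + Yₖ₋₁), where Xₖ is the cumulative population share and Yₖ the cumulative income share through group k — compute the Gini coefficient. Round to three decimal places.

Cumulative income shares Yₖ: 0.0100, 0.0330, 0.0860, 0.1630, 0.2730, 0.4120, 0.6440, 1.0000
Σ (Xₖ−Xₖ₋₁)(Yₖ+Yₖ₋₁) = (1/8)(0.0100+0.0000) + (1/8)(0.0330+0.0100) + (1/8)(0.0860+0.0330) + (1/8)(0.1630+0.0860) + (1/8)(0.2730+0.1630) + (1/8)(0.4120+0.2730) + (1/8)(0.6440+0.4120) + (1/8)(1.0000+0.6440)
  = 0.0013 + 0.0054 + 0.0149 + 0.0311 + 0.0545 + 0.0856 + 0.1320 + 0.2055 = 0.5302
G = 1 − 0.5302 = 0.4698

0.470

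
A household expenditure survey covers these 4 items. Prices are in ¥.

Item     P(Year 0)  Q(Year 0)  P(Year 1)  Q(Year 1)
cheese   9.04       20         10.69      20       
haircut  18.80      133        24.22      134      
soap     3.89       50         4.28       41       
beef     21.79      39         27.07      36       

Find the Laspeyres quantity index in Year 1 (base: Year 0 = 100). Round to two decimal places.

Laspeyres quantity index uses base-period prices as weights.
ΣP(Year 0)·Q(Year 1) = 9.04×20 + 18.80×134 + 3.89×41 + 21.79×36 = 180.8 + 2519.2 + 159.49 + 784.44 = 3643.93
ΣP(Year 0)·Q(Year 0) = 9.04×20 + 18.80×133 + 3.89×50 + 21.79×39 = 180.8 + 2500.4 + 194.5 + 849.81 = 3725.51
Index = 3643.93 / 3725.51 × 100 = 97.8102

97.81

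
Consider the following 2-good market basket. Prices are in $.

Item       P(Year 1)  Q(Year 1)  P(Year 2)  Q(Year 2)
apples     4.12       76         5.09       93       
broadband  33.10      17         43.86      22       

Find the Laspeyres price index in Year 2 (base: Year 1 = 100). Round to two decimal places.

Laspeyres price index uses base-period quantities as weights.
ΣP(Year 2)·Q(Year 1) = 5.09×76 + 43.86×17 = 386.84 + 745.62 = 1132.46
ΣP(Year 1)·Q(Year 1) = 4.12×76 + 33.10×17 = 313.12 + 562.7 = 875.82
Index = 1132.46 / 875.82 × 100 = 129.3028

129.30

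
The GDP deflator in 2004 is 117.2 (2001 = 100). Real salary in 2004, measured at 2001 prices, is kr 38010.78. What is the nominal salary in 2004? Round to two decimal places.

Nominal = Real × (Index/100) = 38010.78 × (117.2/100)
        = 38010.78 × 1.172 = 44548.6342

44548.63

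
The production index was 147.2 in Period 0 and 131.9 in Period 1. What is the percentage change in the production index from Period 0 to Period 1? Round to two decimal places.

-10.39%

Change = (131.9 − 147.2) / 147.2 × 100
       = -15.3 / 147.2 × 100 = -10.3940%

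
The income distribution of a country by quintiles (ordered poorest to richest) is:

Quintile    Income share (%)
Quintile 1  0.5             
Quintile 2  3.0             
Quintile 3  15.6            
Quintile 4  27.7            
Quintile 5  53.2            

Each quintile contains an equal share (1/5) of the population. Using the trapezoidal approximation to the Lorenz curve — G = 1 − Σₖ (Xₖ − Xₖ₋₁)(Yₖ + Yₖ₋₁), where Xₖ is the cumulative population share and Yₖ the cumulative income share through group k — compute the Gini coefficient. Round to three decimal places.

Cumulative income shares Yₖ: 0.0050, 0.0350, 0.1910, 0.4680, 1.0000
Σ (Xₖ−Xₖ₋₁)(Yₖ+Yₖ₋₁) = (1/5)(0.0050+0.0000) + (1/5)(0.0350+0.0050) + (1/5)(0.1910+0.0350) + (1/5)(0.4680+0.1910) + (1/5)(1.0000+0.4680)
  = 0.0010 + 0.0080 + 0.0452 + 0.1318 + 0.2936 = 0.4796
G = 1 − 0.4796 = 0.5204

0.520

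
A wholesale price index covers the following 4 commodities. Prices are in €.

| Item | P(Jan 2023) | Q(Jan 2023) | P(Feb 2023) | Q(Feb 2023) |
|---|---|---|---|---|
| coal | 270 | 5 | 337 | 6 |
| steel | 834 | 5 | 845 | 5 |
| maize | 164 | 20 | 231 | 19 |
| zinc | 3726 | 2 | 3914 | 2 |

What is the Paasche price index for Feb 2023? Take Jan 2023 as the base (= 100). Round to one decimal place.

112.9

Paasche price index uses current-period quantities as weights.
ΣP(Feb 2023)·Q(Feb 2023) = 337×6 + 845×5 + 231×19 + 3914×2 = 2022 + 4225 + 4389 + 7828 = 18464
ΣP(Jan 2023)·Q(Feb 2023) = 270×6 + 834×5 + 164×19 + 3726×2 = 1620 + 4170 + 3116 + 7452 = 16358
Index = 18464 / 16358 × 100 = 112.8744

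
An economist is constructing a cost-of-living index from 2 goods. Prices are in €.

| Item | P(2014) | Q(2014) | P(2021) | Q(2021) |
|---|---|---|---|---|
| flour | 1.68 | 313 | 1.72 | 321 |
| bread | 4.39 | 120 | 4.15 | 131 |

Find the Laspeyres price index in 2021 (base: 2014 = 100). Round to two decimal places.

98.45

Laspeyres price index uses base-period quantities as weights.
ΣP(2021)·Q(2014) = 1.72×313 + 4.15×120 = 538.36 + 498 = 1036.36
ΣP(2014)·Q(2014) = 1.68×313 + 4.39×120 = 525.84 + 526.8 = 1052.64
Index = 1036.36 / 1052.64 × 100 = 98.4534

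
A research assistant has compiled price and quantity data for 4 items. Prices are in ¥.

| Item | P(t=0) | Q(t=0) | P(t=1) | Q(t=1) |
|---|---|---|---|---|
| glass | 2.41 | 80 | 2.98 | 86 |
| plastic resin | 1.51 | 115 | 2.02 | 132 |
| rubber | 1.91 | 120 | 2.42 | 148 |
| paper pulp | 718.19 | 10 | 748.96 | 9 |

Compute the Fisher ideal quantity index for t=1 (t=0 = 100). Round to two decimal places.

92.17

Laspeyres component (base-period weights):
ΣP(t=0)Q(t=1) = 2.41×86 + 1.51×132 + 1.91×148 + 718.19×9 = 207.26 + 199.32 + 282.68 + 6463.71 = 7152.97
ΣP(t=0)Q(t=0) = 2.41×80 + 1.51×115 + 1.91×120 + 718.19×10 = 192.8 + 173.65 + 229.2 + 7181.9 = 7777.55
L = 7152.97 / 7777.55 × 100 = 91.9695
Paasche component (current-period weights):
ΣP(t=1)Q(t=1) = 2.98×86 + 2.02×132 + 2.42×148 + 748.96×9 = 256.28 + 266.64 + 358.16 + 6740.64 = 7621.72
ΣP(t=1)Q(t=0) = 2.98×80 + 2.02×115 + 2.42×120 + 748.96×10 = 238.4 + 232.3 + 290.4 + 7489.6 = 8250.7
P = 7621.72 / 8250.7 × 100 = 92.3766
Fisher = √(L × P) = √(91.9695 × 92.3766) = 92.1728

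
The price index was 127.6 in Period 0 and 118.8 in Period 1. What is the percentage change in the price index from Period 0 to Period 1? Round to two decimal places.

Change = (118.8 − 127.6) / 127.6 × 100
       = -8.8 / 127.6 × 100 = -6.8966%

-6.90%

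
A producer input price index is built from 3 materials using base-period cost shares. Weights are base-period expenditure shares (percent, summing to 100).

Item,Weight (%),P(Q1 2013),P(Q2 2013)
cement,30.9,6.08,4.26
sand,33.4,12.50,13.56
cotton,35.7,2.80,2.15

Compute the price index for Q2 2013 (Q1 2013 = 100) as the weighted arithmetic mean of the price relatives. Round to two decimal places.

85.30

cement: 30.9 × (4.26/6.08) = 30.9 × 0.700658 = 21.6503
sand: 33.4 × (13.56/12.50) = 33.4 × 1.084800 = 36.2323
cotton: 35.7 × (2.15/2.80) = 35.7 × 0.767857 = 27.4125
Index = Σ wᵢ·(p₁ᵢ/p₀ᵢ) = 21.6503 + 36.2323 + 27.4125 = 85.2951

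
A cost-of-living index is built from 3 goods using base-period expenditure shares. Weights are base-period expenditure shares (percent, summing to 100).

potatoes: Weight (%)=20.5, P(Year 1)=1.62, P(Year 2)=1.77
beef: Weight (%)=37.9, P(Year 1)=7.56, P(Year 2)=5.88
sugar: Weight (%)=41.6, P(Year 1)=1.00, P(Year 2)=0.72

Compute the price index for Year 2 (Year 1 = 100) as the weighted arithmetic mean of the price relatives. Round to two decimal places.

81.83

potatoes: 20.5 × (1.77/1.62) = 20.5 × 1.092593 = 22.3981
beef: 37.9 × (5.88/7.56) = 37.9 × 0.777778 = 29.4778
sugar: 41.6 × (0.72/1.00) = 41.6 × 0.720000 = 29.9520
Index = Σ wᵢ·(p₁ᵢ/p₀ᵢ) = 22.3981 + 29.4778 + 29.9520 = 81.8279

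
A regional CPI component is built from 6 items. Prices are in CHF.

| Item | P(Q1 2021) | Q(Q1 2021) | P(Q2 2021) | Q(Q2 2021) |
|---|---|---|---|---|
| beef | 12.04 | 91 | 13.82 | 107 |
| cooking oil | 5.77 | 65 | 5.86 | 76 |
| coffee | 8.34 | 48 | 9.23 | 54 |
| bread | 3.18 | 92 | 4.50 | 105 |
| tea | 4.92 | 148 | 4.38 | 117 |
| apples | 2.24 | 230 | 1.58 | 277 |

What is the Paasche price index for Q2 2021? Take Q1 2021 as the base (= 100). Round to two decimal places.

103.72

Paasche price index uses current-period quantities as weights.
ΣP(Q2 2021)·Q(Q2 2021) = 13.82×107 + 5.86×76 + 9.23×54 + 4.50×105 + 4.38×117 + 1.58×277 = 1478.74 + 445.36 + 498.42 + 472.5 + 512.46 + 437.66 = 3845.14
ΣP(Q1 2021)·Q(Q2 2021) = 12.04×107 + 5.77×76 + 8.34×54 + 3.18×105 + 4.92×117 + 2.24×277 = 1288.28 + 438.52 + 450.36 + 333.9 + 575.64 + 620.48 = 3707.18
Index = 3845.14 / 3707.18 × 100 = 103.7214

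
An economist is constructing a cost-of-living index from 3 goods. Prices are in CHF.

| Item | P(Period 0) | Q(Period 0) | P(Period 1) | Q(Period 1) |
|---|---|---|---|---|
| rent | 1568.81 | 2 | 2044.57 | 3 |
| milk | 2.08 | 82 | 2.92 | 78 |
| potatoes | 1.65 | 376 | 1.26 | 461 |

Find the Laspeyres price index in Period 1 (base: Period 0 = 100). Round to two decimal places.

122.24

Laspeyres price index uses base-period quantities as weights.
ΣP(Period 1)·Q(Period 0) = 2044.57×2 + 2.92×82 + 1.26×376 = 4089.14 + 239.44 + 473.76 = 4802.34
ΣP(Period 0)·Q(Period 0) = 1568.81×2 + 2.08×82 + 1.65×376 = 3137.62 + 170.56 + 620.4 = 3928.58
Index = 4802.34 / 3928.58 × 100 = 122.2411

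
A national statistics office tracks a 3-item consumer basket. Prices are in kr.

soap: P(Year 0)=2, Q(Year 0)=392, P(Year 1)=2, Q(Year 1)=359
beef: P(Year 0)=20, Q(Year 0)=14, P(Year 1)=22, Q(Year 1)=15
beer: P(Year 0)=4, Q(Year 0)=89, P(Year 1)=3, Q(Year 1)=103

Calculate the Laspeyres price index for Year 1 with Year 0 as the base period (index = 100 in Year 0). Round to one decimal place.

95.7

Laspeyres price index uses base-period quantities as weights.
ΣP(Year 1)·Q(Year 0) = 2×392 + 22×14 + 3×89 = 784 + 308 + 267 = 1359
ΣP(Year 0)·Q(Year 0) = 2×392 + 20×14 + 4×89 = 784 + 280 + 356 = 1420
Index = 1359 / 1420 × 100 = 95.7042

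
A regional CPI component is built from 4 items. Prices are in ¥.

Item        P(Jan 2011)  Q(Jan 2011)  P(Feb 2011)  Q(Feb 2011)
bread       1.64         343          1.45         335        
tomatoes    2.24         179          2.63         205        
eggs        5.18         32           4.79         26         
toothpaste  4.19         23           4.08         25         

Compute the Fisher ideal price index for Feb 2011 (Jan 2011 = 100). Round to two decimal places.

99.71

Laspeyres component (base-period weights):
ΣP(Feb 2011)Q(Jan 2011) = 1.45×343 + 2.63×179 + 4.79×32 + 4.08×23 = 497.35 + 470.77 + 153.28 + 93.84 = 1215.24
ΣP(Jan 2011)Q(Jan 2011) = 1.64×343 + 2.24×179 + 5.18×32 + 4.19×23 = 562.52 + 400.96 + 165.76 + 96.37 = 1225.61
L = 1215.24 / 1225.61 × 100 = 99.1539
Paasche component (current-period weights):
ΣP(Feb 2011)Q(Feb 2011) = 1.45×335 + 2.63×205 + 4.79×26 + 4.08×25 = 485.75 + 539.15 + 124.54 + 102 = 1251.44
ΣP(Jan 2011)Q(Feb 2011) = 1.64×335 + 2.24×205 + 5.18×26 + 4.19×25 = 549.4 + 459.2 + 134.68 + 104.75 = 1248.03
P = 1251.44 / 1248.03 × 100 = 100.2732
Fisher = √(L × P) = √(99.1539 × 100.2732) = 99.7120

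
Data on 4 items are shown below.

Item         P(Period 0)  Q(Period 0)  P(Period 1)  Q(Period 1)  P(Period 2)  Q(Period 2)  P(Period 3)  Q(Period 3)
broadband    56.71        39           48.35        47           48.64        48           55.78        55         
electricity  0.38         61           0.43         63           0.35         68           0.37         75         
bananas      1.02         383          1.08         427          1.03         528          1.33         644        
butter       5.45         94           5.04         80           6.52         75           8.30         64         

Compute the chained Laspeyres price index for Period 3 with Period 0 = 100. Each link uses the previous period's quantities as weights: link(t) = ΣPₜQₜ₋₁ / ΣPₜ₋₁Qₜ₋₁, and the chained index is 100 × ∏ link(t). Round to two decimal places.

109.48

Link Period 0→Period 1:
ΣP(Period 1)Q(Period 0) = 48.35×39 + 0.43×61 + 1.08×383 + 5.04×94 = 1885.65 + 26.23 + 413.64 + 473.76 = 2799.28
ΣP(Period 0)Q(Period 0) = 56.71×39 + 0.38×61 + 1.02×383 + 5.45×94 = 2211.69 + 23.18 + 390.66 + 512.3 = 3137.83
link = 2799.28/3137.83 = 0.892107
Link Period 1→Period 2:
ΣP(Period 2)Q(Period 1) = 48.64×47 + 0.35×63 + 1.03×427 + 6.52×80 = 2286.08 + 22.05 + 439.81 + 521.6 = 3269.54
ΣP(Period 1)Q(Period 1) = 48.35×47 + 0.43×63 + 1.08×427 + 5.04×80 = 2272.45 + 27.09 + 461.16 + 403.2 = 3163.9
link = 3269.54/3163.9 = 1.033389
Link Period 2→Period 3:
ΣP(Period 3)Q(Period 2) = 55.78×48 + 0.37×68 + 1.33×528 + 8.30×75 = 2677.44 + 25.16 + 702.24 + 622.5 = 4027.34
ΣP(Period 2)Q(Period 2) = 48.64×48 + 0.35×68 + 1.03×528 + 6.52×75 = 2334.72 + 23.8 + 543.84 + 489 = 3391.36
link = 4027.34/3391.36 = 1.187529
Chained index = 100 × 0.892107 × 1.033389 × 1.187529 = 109.4776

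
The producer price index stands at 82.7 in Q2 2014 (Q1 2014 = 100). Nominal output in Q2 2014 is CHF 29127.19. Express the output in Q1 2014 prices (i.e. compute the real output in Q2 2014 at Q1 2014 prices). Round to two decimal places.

Real = Nominal ÷ (Index/100) = 29127.19 ÷ (82.7/100)
     = 29127.19 ÷ 0.827 = 35220.3023

35220.30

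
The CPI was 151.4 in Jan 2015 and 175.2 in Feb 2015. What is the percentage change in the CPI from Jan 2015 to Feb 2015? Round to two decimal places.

Change = (175.2 − 151.4) / 151.4 × 100
       = 23.8 / 151.4 × 100 = 15.7199%

15.72%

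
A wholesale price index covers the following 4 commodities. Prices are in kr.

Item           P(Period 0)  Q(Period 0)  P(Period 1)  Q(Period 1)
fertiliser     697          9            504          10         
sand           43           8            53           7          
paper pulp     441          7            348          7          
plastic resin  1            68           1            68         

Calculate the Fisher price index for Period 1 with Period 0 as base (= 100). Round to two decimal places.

76.15

Laspeyres component (base-period weights):
ΣP(Period 1)Q(Period 0) = 504×9 + 53×8 + 348×7 + 1×68 = 4536 + 424 + 2436 + 68 = 7464
ΣP(Period 0)Q(Period 0) = 697×9 + 43×8 + 441×7 + 1×68 = 6273 + 344 + 3087 + 68 = 9772
L = 7464 / 9772 × 100 = 76.3815
Paasche component (current-period weights):
ΣP(Period 1)Q(Period 1) = 504×10 + 53×7 + 348×7 + 1×68 = 5040 + 371 + 2436 + 68 = 7915
ΣP(Period 0)Q(Period 1) = 697×10 + 43×7 + 441×7 + 1×68 = 6970 + 301 + 3087 + 68 = 10426
P = 7915 / 10426 × 100 = 75.9160
Fisher = √(L × P) = √(76.3815 × 75.9160) = 76.1484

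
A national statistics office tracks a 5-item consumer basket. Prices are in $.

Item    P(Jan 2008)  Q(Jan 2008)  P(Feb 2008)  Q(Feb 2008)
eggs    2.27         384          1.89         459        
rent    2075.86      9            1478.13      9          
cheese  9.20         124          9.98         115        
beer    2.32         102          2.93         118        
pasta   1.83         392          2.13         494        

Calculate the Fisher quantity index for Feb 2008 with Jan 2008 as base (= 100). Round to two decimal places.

Laspeyres component (base-period weights):
ΣP(Jan 2008)Q(Feb 2008) = 2.27×459 + 2075.86×9 + 9.20×115 + 2.32×118 + 1.83×494 = 1041.93 + 18682.74 + 1058 + 273.76 + 904.02 = 21960.45
ΣP(Jan 2008)Q(Jan 2008) = 2.27×384 + 2075.86×9 + 9.20×124 + 2.32×102 + 1.83×392 = 871.68 + 18682.74 + 1140.8 + 236.64 + 717.36 = 21649.22
L = 21960.45 / 21649.22 × 100 = 101.4376
Paasche component (current-period weights):
ΣP(Feb 2008)Q(Feb 2008) = 1.89×459 + 1478.13×9 + 9.98×115 + 2.93×118 + 2.13×494 = 867.51 + 13303.17 + 1147.7 + 345.74 + 1052.22 = 16716.34
ΣP(Feb 2008)Q(Jan 2008) = 1.89×384 + 1478.13×9 + 9.98×124 + 2.93×102 + 2.13×392 = 725.76 + 13303.17 + 1237.52 + 298.86 + 834.96 = 16400.27
P = 16716.34 / 16400.27 × 100 = 101.9272
Fisher = √(L × P) = √(101.4376 × 101.9272) = 101.6821

101.68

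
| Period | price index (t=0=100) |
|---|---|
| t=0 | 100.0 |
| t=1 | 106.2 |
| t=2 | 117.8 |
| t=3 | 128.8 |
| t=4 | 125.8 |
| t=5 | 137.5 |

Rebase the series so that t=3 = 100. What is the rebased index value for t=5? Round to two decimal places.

Rebased(t=5) = 137.5 / 128.8 × 100 = 106.7547

106.75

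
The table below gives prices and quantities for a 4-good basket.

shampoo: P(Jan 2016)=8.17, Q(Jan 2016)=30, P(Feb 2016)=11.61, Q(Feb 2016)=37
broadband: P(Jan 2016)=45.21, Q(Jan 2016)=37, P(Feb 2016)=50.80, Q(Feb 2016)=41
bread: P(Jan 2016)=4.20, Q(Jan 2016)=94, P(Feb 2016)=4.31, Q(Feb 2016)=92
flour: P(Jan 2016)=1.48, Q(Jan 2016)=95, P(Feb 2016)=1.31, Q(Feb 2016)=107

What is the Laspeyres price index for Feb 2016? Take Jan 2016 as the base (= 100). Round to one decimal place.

Laspeyres price index uses base-period quantities as weights.
ΣP(Feb 2016)·Q(Jan 2016) = 11.61×30 + 50.80×37 + 4.31×94 + 1.31×95 = 348.3 + 1879.6 + 405.14 + 124.45 = 2757.49
ΣP(Jan 2016)·Q(Jan 2016) = 8.17×30 + 45.21×37 + 4.20×94 + 1.48×95 = 245.1 + 1672.77 + 394.8 + 140.6 = 2453.27
Index = 2757.49 / 2453.27 × 100 = 112.4006

112.4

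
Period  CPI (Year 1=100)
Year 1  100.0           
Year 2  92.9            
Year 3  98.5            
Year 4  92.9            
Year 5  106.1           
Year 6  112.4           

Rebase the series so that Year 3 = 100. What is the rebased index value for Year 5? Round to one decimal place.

107.7

Rebased(Year 5) = 106.1 / 98.5 × 100 = 107.7157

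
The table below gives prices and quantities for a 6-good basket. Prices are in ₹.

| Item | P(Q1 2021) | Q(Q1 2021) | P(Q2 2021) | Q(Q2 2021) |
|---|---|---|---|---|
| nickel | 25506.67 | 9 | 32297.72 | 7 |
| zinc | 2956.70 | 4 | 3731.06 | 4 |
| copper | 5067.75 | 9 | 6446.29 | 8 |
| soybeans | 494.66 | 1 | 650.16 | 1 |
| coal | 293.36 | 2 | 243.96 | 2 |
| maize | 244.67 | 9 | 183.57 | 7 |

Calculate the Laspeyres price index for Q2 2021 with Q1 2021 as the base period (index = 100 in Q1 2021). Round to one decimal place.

Laspeyres price index uses base-period quantities as weights.
ΣP(Q2 2021)·Q(Q1 2021) = 32297.72×9 + 3731.06×4 + 6446.29×9 + 650.16×1 + 243.96×2 + 183.57×9 = 290679.48 + 14924.24 + 58016.61 + 650.16 + 487.92 + 1652.13 = 366410.54
ΣP(Q1 2021)·Q(Q1 2021) = 25506.67×9 + 2956.70×4 + 5067.75×9 + 494.66×1 + 293.36×2 + 244.67×9 = 229560.03 + 11826.8 + 45609.75 + 494.66 + 586.72 + 2202.03 = 290279.99
Index = 366410.54 / 290279.99 × 100 = 126.2266

126.2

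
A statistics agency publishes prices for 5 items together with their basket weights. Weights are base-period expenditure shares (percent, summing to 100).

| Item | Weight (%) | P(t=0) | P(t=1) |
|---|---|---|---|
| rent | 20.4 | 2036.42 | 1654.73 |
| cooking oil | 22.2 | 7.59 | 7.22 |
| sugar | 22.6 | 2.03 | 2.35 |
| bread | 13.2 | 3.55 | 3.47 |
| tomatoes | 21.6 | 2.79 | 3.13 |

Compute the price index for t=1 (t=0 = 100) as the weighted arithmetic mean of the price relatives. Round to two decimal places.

rent: 20.4 × (1654.73/2036.42) = 20.4 × 0.812568 = 16.5764
cooking oil: 22.2 × (7.22/7.59) = 22.2 × 0.951252 = 21.1178
sugar: 22.6 × (2.35/2.03) = 22.6 × 1.157635 = 26.1626
bread: 13.2 × (3.47/3.55) = 13.2 × 0.977465 = 12.9025
tomatoes: 21.6 × (3.13/2.79) = 21.6 × 1.121864 = 24.2323
Index = Σ wᵢ·(p₁ᵢ/p₀ᵢ) = 16.5764 + 21.1178 + 26.1626 + 12.9025 + 24.2323 = 100.9915

100.99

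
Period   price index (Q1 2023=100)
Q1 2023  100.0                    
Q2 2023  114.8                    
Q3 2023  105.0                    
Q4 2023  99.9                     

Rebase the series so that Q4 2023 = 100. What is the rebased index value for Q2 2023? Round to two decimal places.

114.91

Rebased(Q2 2023) = 114.8 / 99.9 × 100 = 114.9149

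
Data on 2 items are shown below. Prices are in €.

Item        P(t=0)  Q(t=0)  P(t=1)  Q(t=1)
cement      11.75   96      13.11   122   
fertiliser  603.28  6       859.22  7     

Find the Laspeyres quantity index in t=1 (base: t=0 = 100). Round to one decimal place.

119.1

Laspeyres quantity index uses base-period prices as weights.
ΣP(t=0)·Q(t=1) = 11.75×122 + 603.28×7 = 1433.5 + 4222.96 = 5656.46
ΣP(t=0)·Q(t=0) = 11.75×96 + 603.28×6 = 1128 + 3619.68 = 4747.68
Index = 5656.46 / 4747.68 × 100 = 119.1416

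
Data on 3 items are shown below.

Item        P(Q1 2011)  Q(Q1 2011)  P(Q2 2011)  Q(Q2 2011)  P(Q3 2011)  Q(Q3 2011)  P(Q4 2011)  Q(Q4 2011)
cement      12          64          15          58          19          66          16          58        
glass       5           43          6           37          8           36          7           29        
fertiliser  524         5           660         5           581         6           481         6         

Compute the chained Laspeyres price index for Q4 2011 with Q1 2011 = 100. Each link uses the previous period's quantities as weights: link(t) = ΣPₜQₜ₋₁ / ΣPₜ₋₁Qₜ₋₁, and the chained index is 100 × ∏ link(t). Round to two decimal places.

Link Q1 2011→Q2 2011:
ΣP(Q2 2011)Q(Q1 2011) = 15×64 + 6×43 + 660×5 = 960 + 258 + 3300 = 4518
ΣP(Q1 2011)Q(Q1 2011) = 12×64 + 5×43 + 524×5 = 768 + 215 + 2620 = 3603
link = 4518/3603 = 1.253955
Link Q2 2011→Q3 2011:
ΣP(Q3 2011)Q(Q2 2011) = 19×58 + 8×37 + 581×5 = 1102 + 296 + 2905 = 4303
ΣP(Q2 2011)Q(Q2 2011) = 15×58 + 6×37 + 660×5 = 870 + 222 + 3300 = 4392
link = 4303/4392 = 0.979736
Link Q3 2011→Q4 2011:
ΣP(Q4 2011)Q(Q3 2011) = 16×66 + 7×36 + 481×6 = 1056 + 252 + 2886 = 4194
ΣP(Q3 2011)Q(Q3 2011) = 19×66 + 8×36 + 581×6 = 1254 + 288 + 3486 = 5028
link = 4194/5028 = 0.834129
Chained index = 100 × 1.253955 × 0.979736 × 0.834129 = 102.4765

102.48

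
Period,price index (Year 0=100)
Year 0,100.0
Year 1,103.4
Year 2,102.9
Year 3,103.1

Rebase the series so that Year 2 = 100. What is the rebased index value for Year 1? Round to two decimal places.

Rebased(Year 1) = 103.4 / 102.9 × 100 = 100.4859

100.49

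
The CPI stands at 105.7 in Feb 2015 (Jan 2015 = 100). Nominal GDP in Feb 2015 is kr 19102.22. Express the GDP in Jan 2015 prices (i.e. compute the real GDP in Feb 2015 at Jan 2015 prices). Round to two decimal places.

18072.11

Real = Nominal ÷ (Index/100) = 19102.22 ÷ (105.7/100)
     = 19102.22 ÷ 1.057 = 18072.1097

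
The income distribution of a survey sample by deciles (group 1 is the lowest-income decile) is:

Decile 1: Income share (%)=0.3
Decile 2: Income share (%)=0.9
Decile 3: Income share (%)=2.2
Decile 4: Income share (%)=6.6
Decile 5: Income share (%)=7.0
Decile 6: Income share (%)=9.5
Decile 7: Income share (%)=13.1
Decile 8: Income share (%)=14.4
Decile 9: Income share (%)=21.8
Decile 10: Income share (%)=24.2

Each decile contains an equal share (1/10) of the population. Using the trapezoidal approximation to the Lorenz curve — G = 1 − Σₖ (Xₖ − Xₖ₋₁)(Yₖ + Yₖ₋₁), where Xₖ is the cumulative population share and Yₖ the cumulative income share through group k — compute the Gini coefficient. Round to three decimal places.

Cumulative income shares Yₖ: 0.0030, 0.0120, 0.0340, 0.1000, 0.1700, 0.2650, 0.3960, 0.5400, 0.7580, 1.0000
Σ (Xₖ−Xₖ₋₁)(Yₖ+Yₖ₋₁) = (1/10)(0.0030+0.0000) + (1/10)(0.0120+0.0030) + (1/10)(0.0340+0.0120) + (1/10)(0.1000+0.0340) + (1/10)(0.1700+0.1000) + (1/10)(0.2650+0.1700) + (1/10)(0.3960+0.2650) + (1/10)(0.5400+0.3960) + (1/10)(0.7580+0.5400) + (1/10)(1.0000+0.7580)
  = 0.0003 + 0.0015 + 0.0046 + 0.0134 + 0.0270 + 0.0435 + 0.0661 + 0.0936 + 0.1298 + 0.1758 = 0.5556
G = 1 − 0.5556 = 0.4444

0.444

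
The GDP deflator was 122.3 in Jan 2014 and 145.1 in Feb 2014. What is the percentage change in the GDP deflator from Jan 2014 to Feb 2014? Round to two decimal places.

18.64%

Change = (145.1 − 122.3) / 122.3 × 100
       = 22.8 / 122.3 × 100 = 18.6427%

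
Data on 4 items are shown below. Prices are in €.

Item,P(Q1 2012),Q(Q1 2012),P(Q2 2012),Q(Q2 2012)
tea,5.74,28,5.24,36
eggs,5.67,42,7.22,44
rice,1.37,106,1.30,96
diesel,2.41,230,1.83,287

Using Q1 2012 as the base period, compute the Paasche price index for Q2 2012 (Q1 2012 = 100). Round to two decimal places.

90.39

Paasche price index uses current-period quantities as weights.
ΣP(Q2 2012)·Q(Q2 2012) = 5.24×36 + 7.22×44 + 1.30×96 + 1.83×287 = 188.64 + 317.68 + 124.8 + 525.21 = 1156.33
ΣP(Q1 2012)·Q(Q2 2012) = 5.74×36 + 5.67×44 + 1.37×96 + 2.41×287 = 206.64 + 249.48 + 131.52 + 691.67 = 1279.31
Index = 1156.33 / 1279.31 × 100 = 90.3870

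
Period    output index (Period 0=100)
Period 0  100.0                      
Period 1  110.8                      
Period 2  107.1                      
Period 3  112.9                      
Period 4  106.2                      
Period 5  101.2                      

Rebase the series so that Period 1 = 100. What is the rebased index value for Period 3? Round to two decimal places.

Rebased(Period 3) = 112.9 / 110.8 × 100 = 101.8953

101.90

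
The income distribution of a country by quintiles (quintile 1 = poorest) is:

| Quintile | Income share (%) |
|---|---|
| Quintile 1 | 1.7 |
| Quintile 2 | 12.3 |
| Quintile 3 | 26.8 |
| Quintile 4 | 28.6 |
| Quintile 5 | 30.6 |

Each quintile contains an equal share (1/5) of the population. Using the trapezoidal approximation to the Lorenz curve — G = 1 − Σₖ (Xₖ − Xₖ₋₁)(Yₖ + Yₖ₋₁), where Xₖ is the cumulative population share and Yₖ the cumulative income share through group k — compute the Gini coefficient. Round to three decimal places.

Cumulative income shares Yₖ: 0.0170, 0.1400, 0.4080, 0.6940, 1.0000
Σ (Xₖ−Xₖ₋₁)(Yₖ+Yₖ₋₁) = (1/5)(0.0170+0.0000) + (1/5)(0.1400+0.0170) + (1/5)(0.4080+0.1400) + (1/5)(0.6940+0.4080) + (1/5)(1.0000+0.6940)
  = 0.0034 + 0.0314 + 0.1096 + 0.2204 + 0.3388 = 0.7036
G = 1 − 0.7036 = 0.2964

0.296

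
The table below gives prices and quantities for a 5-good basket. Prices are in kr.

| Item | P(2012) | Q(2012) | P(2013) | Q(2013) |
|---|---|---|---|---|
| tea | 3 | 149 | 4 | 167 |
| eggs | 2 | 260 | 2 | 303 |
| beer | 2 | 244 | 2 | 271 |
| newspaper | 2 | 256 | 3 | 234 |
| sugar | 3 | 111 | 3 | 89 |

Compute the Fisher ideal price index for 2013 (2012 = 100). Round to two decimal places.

117.21

Laspeyres component (base-period weights):
ΣP(2013)Q(2012) = 4×149 + 2×260 + 2×244 + 3×256 + 3×111 = 596 + 520 + 488 + 768 + 333 = 2705
ΣP(2012)Q(2012) = 3×149 + 2×260 + 2×244 + 2×256 + 3×111 = 447 + 520 + 488 + 512 + 333 = 2300
L = 2705 / 2300 × 100 = 117.6087
Paasche component (current-period weights):
ΣP(2013)Q(2013) = 4×167 + 2×303 + 2×271 + 3×234 + 3×89 = 668 + 606 + 542 + 702 + 267 = 2785
ΣP(2012)Q(2013) = 3×167 + 2×303 + 2×271 + 2×234 + 3×89 = 501 + 606 + 542 + 468 + 267 = 2384
P = 2785 / 2384 × 100 = 116.8205
Fisher = √(L × P) = √(117.6087 × 116.8205) = 117.2139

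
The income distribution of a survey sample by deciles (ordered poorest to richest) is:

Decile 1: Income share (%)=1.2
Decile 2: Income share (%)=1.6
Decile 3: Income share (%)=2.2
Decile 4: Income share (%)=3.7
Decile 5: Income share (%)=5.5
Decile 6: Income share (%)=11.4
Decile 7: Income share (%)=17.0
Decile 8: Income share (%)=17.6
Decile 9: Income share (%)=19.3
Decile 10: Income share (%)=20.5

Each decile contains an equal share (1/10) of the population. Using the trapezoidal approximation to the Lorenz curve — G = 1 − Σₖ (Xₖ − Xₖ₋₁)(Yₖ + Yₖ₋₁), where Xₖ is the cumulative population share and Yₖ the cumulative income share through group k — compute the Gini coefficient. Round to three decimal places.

Cumulative income shares Yₖ: 0.0120, 0.0280, 0.0500, 0.0870, 0.1420, 0.2560, 0.4260, 0.6020, 0.7950, 1.0000
Σ (Xₖ−Xₖ₋₁)(Yₖ+Yₖ₋₁) = (1/10)(0.0120+0.0000) + (1/10)(0.0280+0.0120) + (1/10)(0.0500+0.0280) + (1/10)(0.0870+0.0500) + (1/10)(0.1420+0.0870) + (1/10)(0.2560+0.1420) + (1/10)(0.4260+0.2560) + (1/10)(0.6020+0.4260) + (1/10)(0.7950+0.6020) + (1/10)(1.0000+0.7950)
  = 0.0012 + 0.0040 + 0.0078 + 0.0137 + 0.0229 + 0.0398 + 0.0682 + 0.1028 + 0.1397 + 0.1795 = 0.5796
G = 1 − 0.5796 = 0.4204

0.420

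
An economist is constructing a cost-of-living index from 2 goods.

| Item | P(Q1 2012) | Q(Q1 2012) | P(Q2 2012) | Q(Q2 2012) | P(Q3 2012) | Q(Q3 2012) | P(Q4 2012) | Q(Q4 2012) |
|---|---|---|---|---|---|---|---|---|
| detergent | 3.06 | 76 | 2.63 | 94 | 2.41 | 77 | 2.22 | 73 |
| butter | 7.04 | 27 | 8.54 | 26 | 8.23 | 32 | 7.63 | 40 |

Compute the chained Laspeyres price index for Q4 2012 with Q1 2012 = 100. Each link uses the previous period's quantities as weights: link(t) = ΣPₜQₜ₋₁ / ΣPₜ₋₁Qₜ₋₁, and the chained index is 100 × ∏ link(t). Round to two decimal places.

Link Q1 2012→Q2 2012:
ΣP(Q2 2012)Q(Q1 2012) = 2.63×76 + 8.54×27 = 199.88 + 230.58 = 430.46
ΣP(Q1 2012)Q(Q1 2012) = 3.06×76 + 7.04×27 = 232.56 + 190.08 = 422.64
link = 430.46/422.64 = 1.018503
Link Q2 2012→Q3 2012:
ΣP(Q3 2012)Q(Q2 2012) = 2.41×94 + 8.23×26 = 226.54 + 213.98 = 440.52
ΣP(Q2 2012)Q(Q2 2012) = 2.63×94 + 8.54×26 = 247.22 + 222.04 = 469.26
link = 440.52/469.26 = 0.938755
Link Q3 2012→Q4 2012:
ΣP(Q4 2012)Q(Q3 2012) = 2.22×77 + 7.63×32 = 170.94 + 244.16 = 415.1
ΣP(Q3 2012)Q(Q3 2012) = 2.41×77 + 8.23×32 = 185.57 + 263.36 = 448.93
link = 415.1/448.93 = 0.924643
Chained index = 100 × 1.018503 × 0.938755 × 0.924643 = 88.4074

88.41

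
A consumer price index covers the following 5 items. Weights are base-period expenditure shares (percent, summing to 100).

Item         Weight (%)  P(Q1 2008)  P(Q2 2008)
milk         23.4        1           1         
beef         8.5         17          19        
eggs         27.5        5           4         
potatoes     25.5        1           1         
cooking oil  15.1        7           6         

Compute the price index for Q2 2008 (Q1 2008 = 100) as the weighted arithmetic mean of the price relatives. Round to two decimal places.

milk: 23.4 × (1/1) = 23.4 × 1.000000 = 23.4000
beef: 8.5 × (19/17) = 8.5 × 1.117647 = 9.5000
eggs: 27.5 × (4/5) = 27.5 × 0.800000 = 22.0000
potatoes: 25.5 × (1/1) = 25.5 × 1.000000 = 25.5000
cooking oil: 15.1 × (6/7) = 15.1 × 0.857143 = 12.9429
Index = Σ wᵢ·(p₁ᵢ/p₀ᵢ) = 23.4000 + 9.5000 + 22.0000 + 25.5000 + 12.9429 = 93.3429

93.34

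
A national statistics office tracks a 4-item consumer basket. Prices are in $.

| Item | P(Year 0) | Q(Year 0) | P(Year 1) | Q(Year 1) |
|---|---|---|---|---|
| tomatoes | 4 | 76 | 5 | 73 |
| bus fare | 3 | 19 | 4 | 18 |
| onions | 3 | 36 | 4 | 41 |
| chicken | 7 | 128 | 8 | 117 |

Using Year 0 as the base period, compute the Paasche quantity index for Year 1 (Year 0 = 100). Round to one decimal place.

94.6

Paasche quantity index uses current-period prices as weights.
ΣP(Year 1)·Q(Year 1) = 5×73 + 4×18 + 4×41 + 8×117 = 365 + 72 + 164 + 936 = 1537
ΣP(Year 1)·Q(Year 0) = 5×76 + 4×19 + 4×36 + 8×128 = 380 + 76 + 144 + 1024 = 1624
Index = 1537 / 1624 × 100 = 94.6429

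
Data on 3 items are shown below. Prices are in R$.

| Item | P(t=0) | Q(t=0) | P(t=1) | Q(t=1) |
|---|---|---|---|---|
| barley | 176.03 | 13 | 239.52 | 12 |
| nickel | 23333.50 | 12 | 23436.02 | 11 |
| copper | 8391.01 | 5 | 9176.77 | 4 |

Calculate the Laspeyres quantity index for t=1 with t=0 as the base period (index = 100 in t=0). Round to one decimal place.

90.2

Laspeyres quantity index uses base-period prices as weights.
ΣP(t=0)·Q(t=1) = 176.03×12 + 23333.50×11 + 8391.01×4 = 2112.36 + 256668.5 + 33564.04 = 292344.9
ΣP(t=0)·Q(t=0) = 176.03×13 + 23333.50×12 + 8391.01×5 = 2288.39 + 280002 + 41955.05 = 324245.44
Index = 292344.9 / 324245.44 × 100 = 90.1616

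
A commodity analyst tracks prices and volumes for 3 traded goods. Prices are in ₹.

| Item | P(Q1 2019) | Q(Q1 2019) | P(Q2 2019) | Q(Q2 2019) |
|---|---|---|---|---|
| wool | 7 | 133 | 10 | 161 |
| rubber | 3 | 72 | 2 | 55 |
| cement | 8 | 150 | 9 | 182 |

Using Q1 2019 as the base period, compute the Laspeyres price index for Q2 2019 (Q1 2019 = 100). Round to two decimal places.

Laspeyres price index uses base-period quantities as weights.
ΣP(Q2 2019)·Q(Q1 2019) = 10×133 + 2×72 + 9×150 = 1330 + 144 + 1350 = 2824
ΣP(Q1 2019)·Q(Q1 2019) = 7×133 + 3×72 + 8×150 = 931 + 216 + 1200 = 2347
Index = 2824 / 2347 × 100 = 120.3238

120.32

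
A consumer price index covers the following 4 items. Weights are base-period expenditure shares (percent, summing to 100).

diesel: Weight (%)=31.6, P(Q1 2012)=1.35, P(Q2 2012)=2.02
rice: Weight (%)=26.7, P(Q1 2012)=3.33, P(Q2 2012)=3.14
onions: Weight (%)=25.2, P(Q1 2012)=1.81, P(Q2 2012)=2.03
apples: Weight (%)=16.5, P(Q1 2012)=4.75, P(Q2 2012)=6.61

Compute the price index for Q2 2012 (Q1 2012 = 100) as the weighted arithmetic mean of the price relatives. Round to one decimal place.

123.7

diesel: 31.6 × (2.02/1.35) = 31.6 × 1.496296 = 47.2830
rice: 26.7 × (3.14/3.33) = 26.7 × 0.942943 = 25.1766
onions: 25.2 × (2.03/1.81) = 25.2 × 1.121547 = 28.2630
apples: 16.5 × (6.61/4.75) = 16.5 × 1.391579 = 22.9611
Index = Σ wᵢ·(p₁ᵢ/p₀ᵢ) = 47.2830 + 25.1766 + 28.2630 + 22.9611 = 123.6836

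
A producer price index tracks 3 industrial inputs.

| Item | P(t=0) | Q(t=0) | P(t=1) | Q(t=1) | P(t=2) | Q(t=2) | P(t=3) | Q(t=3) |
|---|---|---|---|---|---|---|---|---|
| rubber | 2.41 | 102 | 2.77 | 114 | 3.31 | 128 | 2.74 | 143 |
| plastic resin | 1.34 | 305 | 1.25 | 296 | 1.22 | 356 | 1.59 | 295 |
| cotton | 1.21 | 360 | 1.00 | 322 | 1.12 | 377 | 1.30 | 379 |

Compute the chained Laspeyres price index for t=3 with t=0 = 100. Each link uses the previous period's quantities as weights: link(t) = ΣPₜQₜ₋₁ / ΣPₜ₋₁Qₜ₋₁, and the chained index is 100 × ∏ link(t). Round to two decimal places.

112.56

Link t=0→t=1:
ΣP(t=1)Q(t=0) = 2.77×102 + 1.25×305 + 1.00×360 = 282.54 + 381.25 + 360 = 1023.79
ΣP(t=0)Q(t=0) = 2.41×102 + 1.34×305 + 1.21×360 = 245.82 + 408.7 + 435.6 = 1090.12
link = 1023.79/1090.12 = 0.939153
Link t=1→t=2:
ΣP(t=2)Q(t=1) = 3.31×114 + 1.22×296 + 1.12×322 = 377.34 + 361.12 + 360.64 = 1099.1
ΣP(t=1)Q(t=1) = 2.77×114 + 1.25×296 + 1.00×322 = 315.78 + 370 + 322 = 1007.78
link = 1099.1/1007.78 = 1.090615
Link t=2→t=3:
ΣP(t=3)Q(t=2) = 2.74×128 + 1.59×356 + 1.30×377 = 350.72 + 566.04 + 490.1 = 1406.86
ΣP(t=2)Q(t=2) = 3.31×128 + 1.22×356 + 1.12×377 = 423.68 + 434.32 + 422.24 = 1280.24
link = 1406.86/1280.24 = 1.098903
Chained index = 100 × 0.939153 × 1.090615 × 1.098903 = 112.5557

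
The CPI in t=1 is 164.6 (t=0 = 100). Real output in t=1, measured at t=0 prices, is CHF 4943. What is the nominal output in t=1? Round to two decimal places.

8136.18

Nominal = Real × (Index/100) = 4943 × (164.6/100)
        = 4943 × 1.646 = 8136.1780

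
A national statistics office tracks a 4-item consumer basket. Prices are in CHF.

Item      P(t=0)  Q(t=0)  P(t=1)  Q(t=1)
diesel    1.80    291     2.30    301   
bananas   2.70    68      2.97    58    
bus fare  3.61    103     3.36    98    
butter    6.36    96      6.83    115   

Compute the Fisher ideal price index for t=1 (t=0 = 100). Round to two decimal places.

Laspeyres component (base-period weights):
ΣP(t=1)Q(t=0) = 2.30×291 + 2.97×68 + 3.36×103 + 6.83×96 = 669.3 + 201.96 + 346.08 + 655.68 = 1873.02
ΣP(t=0)Q(t=0) = 1.80×291 + 2.70×68 + 3.61×103 + 6.36×96 = 523.8 + 183.6 + 371.83 + 610.56 = 1689.79
L = 1873.02 / 1689.79 × 100 = 110.8434
Paasche component (current-period weights):
ΣP(t=1)Q(t=1) = 2.30×301 + 2.97×58 + 3.36×98 + 6.83×115 = 692.3 + 172.26 + 329.28 + 785.45 = 1979.29
ΣP(t=0)Q(t=1) = 1.80×301 + 2.70×58 + 3.61×98 + 6.36×115 = 541.8 + 156.6 + 353.78 + 731.4 = 1783.58
P = 1979.29 / 1783.58 × 100 = 110.9729
Fisher = √(L × P) = √(110.8434 × 110.9729) = 110.9081

110.91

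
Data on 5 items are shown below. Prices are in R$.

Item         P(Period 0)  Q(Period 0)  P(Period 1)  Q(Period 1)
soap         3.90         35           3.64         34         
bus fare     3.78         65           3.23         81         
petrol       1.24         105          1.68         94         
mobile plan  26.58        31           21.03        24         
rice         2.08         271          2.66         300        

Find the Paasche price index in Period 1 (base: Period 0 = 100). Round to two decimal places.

101.58

Paasche price index uses current-period quantities as weights.
ΣP(Period 1)·Q(Period 1) = 3.64×34 + 3.23×81 + 1.68×94 + 21.03×24 + 2.66×300 = 123.76 + 261.63 + 157.92 + 504.72 + 798 = 1846.03
ΣP(Period 0)·Q(Period 1) = 3.90×34 + 3.78×81 + 1.24×94 + 26.58×24 + 2.08×300 = 132.6 + 306.18 + 116.56 + 637.92 + 624 = 1817.26
Index = 1846.03 / 1817.26 × 100 = 101.5832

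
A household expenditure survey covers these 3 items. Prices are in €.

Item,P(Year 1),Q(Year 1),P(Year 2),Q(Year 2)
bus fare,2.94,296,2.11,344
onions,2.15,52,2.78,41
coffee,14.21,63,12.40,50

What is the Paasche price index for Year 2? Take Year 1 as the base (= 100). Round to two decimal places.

80.65

Paasche price index uses current-period quantities as weights.
ΣP(Year 2)·Q(Year 2) = 2.11×344 + 2.78×41 + 12.40×50 = 725.84 + 113.98 + 620 = 1459.82
ΣP(Year 1)·Q(Year 2) = 2.94×344 + 2.15×41 + 14.21×50 = 1011.36 + 88.15 + 710.5 = 1810.01
Index = 1459.82 / 1810.01 × 100 = 80.6526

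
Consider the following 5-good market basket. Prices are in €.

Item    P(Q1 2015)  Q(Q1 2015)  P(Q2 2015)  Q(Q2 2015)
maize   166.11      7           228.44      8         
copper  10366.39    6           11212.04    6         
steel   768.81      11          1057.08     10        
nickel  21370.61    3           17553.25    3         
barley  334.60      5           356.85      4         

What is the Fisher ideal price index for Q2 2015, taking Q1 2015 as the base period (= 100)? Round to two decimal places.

Laspeyres component (base-period weights):
ΣP(Q2 2015)Q(Q1 2015) = 228.44×7 + 11212.04×6 + 1057.08×11 + 17553.25×3 + 356.85×5 = 1599.08 + 67272.24 + 11627.88 + 52659.75 + 1784.25 = 134943.2
ΣP(Q1 2015)Q(Q1 2015) = 166.11×7 + 10366.39×6 + 768.81×11 + 21370.61×3 + 334.60×5 = 1162.77 + 62198.34 + 8456.91 + 64111.83 + 1673 = 137602.85
L = 134943.2 / 137602.85 × 100 = 98.0672
Paasche component (current-period weights):
ΣP(Q2 2015)Q(Q2 2015) = 228.44×8 + 11212.04×6 + 1057.08×10 + 17553.25×3 + 356.85×4 = 1827.52 + 67272.24 + 10570.8 + 52659.75 + 1427.4 = 133757.71
ΣP(Q1 2015)Q(Q2 2015) = 166.11×8 + 10366.39×6 + 768.81×10 + 21370.61×3 + 334.60×4 = 1328.88 + 62198.34 + 7688.1 + 64111.83 + 1338.4 = 136665.55
P = 133757.71 / 136665.55 × 100 = 97.8723
Fisher = √(L × P) = √(98.0672 × 97.8723) = 97.9697

97.97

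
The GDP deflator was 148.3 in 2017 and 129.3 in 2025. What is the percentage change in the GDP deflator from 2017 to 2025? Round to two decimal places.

Change = (129.3 − 148.3) / 148.3 × 100
       = -19.0 / 148.3 × 100 = -12.8119%

-12.81%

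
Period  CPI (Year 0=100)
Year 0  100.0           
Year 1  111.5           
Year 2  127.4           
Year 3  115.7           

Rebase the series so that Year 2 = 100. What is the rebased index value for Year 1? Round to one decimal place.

87.5

Rebased(Year 1) = 111.5 / 127.4 × 100 = 87.5196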